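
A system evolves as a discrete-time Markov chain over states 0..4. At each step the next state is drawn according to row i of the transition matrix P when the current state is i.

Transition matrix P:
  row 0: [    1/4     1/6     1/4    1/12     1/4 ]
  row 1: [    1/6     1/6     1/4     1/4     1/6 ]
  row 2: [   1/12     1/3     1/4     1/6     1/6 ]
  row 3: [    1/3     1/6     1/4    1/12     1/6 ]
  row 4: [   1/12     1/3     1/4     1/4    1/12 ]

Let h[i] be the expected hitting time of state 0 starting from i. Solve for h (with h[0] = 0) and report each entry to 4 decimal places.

First-step conditioning: h[0] = 0; for i ≠ 0, h[i] = 1 + Σ_k P[i][k]·h[k].
  h[1] = 1 + 1/6·h[1] + 1/4·h[2] + 1/4·h[3] + 1/6·h[4]
  h[2] = 1 + 1/3·h[1] + 1/4·h[2] + 1/6·h[3] + 1/6·h[4]
  h[3] = 1 + 1/6·h[1] + 1/4·h[2] + 1/12·h[3] + 1/6·h[4]
  h[4] = 1 + 1/3·h[1] + 1/4·h[2] + 1/4·h[3] + 1/12·h[4]
Solving the 4×4 linear system over states ≠ 0 gives exactly h = [0, 1092/181, 1196/181, 936/181, 1176/181] (h[0] = 0 is the target).

h = [0.0000, 6.0331, 6.6077, 5.1713, 6.4972]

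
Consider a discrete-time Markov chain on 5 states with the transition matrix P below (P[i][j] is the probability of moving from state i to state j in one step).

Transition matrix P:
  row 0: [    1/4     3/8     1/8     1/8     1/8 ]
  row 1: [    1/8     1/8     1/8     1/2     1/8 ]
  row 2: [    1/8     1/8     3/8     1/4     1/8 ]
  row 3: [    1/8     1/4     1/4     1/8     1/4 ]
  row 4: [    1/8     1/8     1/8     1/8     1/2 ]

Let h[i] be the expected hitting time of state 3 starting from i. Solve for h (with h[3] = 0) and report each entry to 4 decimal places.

h = [4.3321, 3.0325, 4.0433, 0.0000, 4.8520]

First-step conditioning: h[3] = 0; for i ≠ 3, h[i] = 1 + Σ_k P[i][k]·h[k].
  h[0] = 1 + 1/4·h[0] + 3/8·h[1] + 1/8·h[2] + 1/8·h[4]
  h[1] = 1 + 1/8·h[0] + 1/8·h[1] + 1/8·h[2] + 1/8·h[4]
  h[2] = 1 + 1/8·h[0] + 1/8·h[1] + 3/8·h[2] + 1/8·h[4]
  h[4] = 1 + 1/8·h[0] + 1/8·h[1] + 1/8·h[2] + 1/2·h[4]
Solving the 4×4 linear system over states ≠ 3 gives exactly h = [1200/277, 840/277, 1120/277, 0, 1344/277] (h[3] = 0 is the target).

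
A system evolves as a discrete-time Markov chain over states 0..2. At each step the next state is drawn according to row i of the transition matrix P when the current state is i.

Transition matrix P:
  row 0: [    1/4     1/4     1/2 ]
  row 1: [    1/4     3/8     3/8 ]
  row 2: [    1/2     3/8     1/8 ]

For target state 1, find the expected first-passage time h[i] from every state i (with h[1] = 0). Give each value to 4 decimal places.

First-step conditioning: h[1] = 0; for i ≠ 1, h[i] = 1 + Σ_k P[i][k]·h[k].
  h[0] = 1 + 1/4·h[0] + 1/2·h[2]
  h[2] = 1 + 1/2·h[0] + 1/8·h[2]
Solving the 2×2 linear system over states ≠ 1 gives exactly h = [44/13, 0, 40/13] (h[1] = 0 is the target).

h = [3.3846, 0.0000, 3.0769]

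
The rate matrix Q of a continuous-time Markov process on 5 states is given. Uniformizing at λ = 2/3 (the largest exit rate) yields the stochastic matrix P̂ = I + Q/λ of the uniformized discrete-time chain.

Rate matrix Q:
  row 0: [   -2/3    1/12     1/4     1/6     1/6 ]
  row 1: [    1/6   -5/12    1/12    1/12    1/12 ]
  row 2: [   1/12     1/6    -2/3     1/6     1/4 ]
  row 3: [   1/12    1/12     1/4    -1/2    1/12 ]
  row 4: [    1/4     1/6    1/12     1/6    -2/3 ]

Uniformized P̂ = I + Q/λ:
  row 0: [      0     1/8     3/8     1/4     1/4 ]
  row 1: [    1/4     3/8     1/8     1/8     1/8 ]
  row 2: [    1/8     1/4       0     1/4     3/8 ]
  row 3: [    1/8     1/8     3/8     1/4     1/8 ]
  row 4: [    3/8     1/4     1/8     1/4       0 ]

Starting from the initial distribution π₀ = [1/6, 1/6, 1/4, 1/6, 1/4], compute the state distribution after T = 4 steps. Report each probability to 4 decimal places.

t=0: π = [0.1667, 0.1667, 0.2500, 0.1667, 0.2500]
t=1: π = [0.1875, 0.2292, 0.1771, 0.2292, 0.1771]
t=2: π = [0.1745, 0.2266, 0.2070, 0.2214, 0.1706]
t=3: π = [0.1742, 0.2288, 0.1981, 0.2217, 0.1772]
t=4: π = [0.1761, 0.2291, 0.1992, 0.2214, 0.1741]

π = [0.1761, 0.2291, 0.1992, 0.2214, 0.1741]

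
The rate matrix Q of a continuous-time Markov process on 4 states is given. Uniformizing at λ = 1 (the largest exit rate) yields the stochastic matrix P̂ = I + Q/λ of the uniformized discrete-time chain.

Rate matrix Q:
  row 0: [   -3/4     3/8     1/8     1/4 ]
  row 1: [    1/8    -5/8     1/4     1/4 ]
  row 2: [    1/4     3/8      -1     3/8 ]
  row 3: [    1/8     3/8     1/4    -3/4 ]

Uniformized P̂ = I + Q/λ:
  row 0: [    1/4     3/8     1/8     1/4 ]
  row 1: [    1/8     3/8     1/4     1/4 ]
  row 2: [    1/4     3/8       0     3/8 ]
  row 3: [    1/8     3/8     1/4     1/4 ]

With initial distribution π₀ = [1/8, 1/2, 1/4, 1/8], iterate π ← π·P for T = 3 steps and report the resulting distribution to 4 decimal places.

t=0: π = [0.1250, 0.5000, 0.2500, 0.1250]
t=1: π = [0.1719, 0.3750, 0.1719, 0.2813]
t=2: π = [0.1680, 0.3750, 0.1855, 0.2715]
t=3: π = [0.1692, 0.3750, 0.1826, 0.2732]

π = [0.1692, 0.3750, 0.1826, 0.2732]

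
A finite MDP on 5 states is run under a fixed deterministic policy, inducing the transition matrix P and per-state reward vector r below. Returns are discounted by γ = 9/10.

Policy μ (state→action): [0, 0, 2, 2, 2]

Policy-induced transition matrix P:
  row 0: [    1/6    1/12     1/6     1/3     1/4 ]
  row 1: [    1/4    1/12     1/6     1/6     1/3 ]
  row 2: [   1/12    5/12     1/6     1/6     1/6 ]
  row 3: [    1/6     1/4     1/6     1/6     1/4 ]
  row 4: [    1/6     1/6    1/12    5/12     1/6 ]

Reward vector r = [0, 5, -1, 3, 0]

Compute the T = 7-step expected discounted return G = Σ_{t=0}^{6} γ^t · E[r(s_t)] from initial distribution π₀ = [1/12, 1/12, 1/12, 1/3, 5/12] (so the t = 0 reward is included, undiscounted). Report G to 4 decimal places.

G = 8.1286

t=0: π = [0.0833, 0.0833, 0.0833, 0.3333, 0.4167], E[r] = 1.3333, γ^t·E[r] = 1.333333, running G = 1.333333
t=1: π = [0.1667, 0.2014, 0.1319, 0.2847, 0.2153], E[r] = 1.7292, γ^t·E[r] = 1.556250, running G = 2.889583
t=2: π = [0.1725, 0.1927, 0.1487, 0.2483, 0.2378], E[r] = 1.5596, γ^t·E[r] = 1.263281, running G = 4.152865
t=3: π = [0.1703, 0.1941, 0.1468, 0.2549, 0.2338], E[r] = 1.5883, γ^t·E[r] = 1.157871, running G = 5.310736
t=4: π = [0.1706, 0.1942, 0.1472, 0.2535, 0.2345], E[r] = 1.5846, γ^t·E[r] = 1.039661, running G = 6.350397
t=5: π = [0.1706, 0.1942, 0.1471, 0.2537, 0.2344], E[r] = 1.5849, γ^t·E[r] = 0.935885, running G = 7.286282
t=6: π = [0.1706, 0.1942, 0.1471, 0.2537, 0.2344], E[r] = 1.5849, γ^t·E[r] = 0.842291, running G = 8.128572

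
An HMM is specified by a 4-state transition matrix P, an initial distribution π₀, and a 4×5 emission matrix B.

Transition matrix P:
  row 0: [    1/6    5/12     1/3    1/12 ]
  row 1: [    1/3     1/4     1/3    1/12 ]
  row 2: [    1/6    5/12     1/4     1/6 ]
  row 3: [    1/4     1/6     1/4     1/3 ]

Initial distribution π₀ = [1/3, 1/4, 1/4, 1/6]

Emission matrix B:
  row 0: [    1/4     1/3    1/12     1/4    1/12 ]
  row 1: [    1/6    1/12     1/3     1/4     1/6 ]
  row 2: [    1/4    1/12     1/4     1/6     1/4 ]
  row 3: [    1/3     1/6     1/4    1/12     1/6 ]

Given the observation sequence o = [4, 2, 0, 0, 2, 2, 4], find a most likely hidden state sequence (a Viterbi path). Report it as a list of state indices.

t=0: δ = [2.778e-02, 4.167e-02, 6.250e-02, 2.778e-02]  (obs o_0=4)
t=1: δ = [1.157e-03, 8.681e-03, 3.906e-03, 2.604e-03]  ψ = [1, 2, 2, 2]  (obs o_1=2)
t=2: δ = [7.234e-04, 3.617e-04, 7.234e-04, 2.894e-04]  ψ = [1, 1, 1, 3]  (obs o_2=0)
t=3: δ = [3.014e-05, 5.023e-05, 6.028e-05, 4.019e-05]  ψ = [0, 0, 0, 2]  (obs o_3=0)
t=4: δ = [1.395e-06, 8.372e-06, 4.186e-06, 3.349e-06]  ψ = [1, 2, 1, 3]  (obs o_4=2)
t=5: δ = [2.326e-07, 6.977e-07, 6.977e-07, 2.791e-07]  ψ = [1, 1, 1, 3]  (obs o_5=2)
t=6: δ = [1.938e-08, 4.845e-08, 5.814e-08, 1.938e-08]  ψ = [1, 2, 1, 2]  (obs o_6=4)
backtrack: best end state = 2; path = [2, 1, 0, 2, 1, 1, 2]

path = [2, 1, 0, 2, 1, 1, 2]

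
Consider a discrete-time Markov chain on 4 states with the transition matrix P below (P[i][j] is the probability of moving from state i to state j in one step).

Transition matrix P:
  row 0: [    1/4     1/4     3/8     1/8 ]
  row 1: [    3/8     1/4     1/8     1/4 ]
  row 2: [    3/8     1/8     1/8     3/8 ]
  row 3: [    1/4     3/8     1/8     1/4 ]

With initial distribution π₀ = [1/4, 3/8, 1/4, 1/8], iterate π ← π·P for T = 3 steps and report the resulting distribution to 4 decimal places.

π = [0.3081, 0.2532, 0.2007, 0.2380]

t=0: π = [0.2500, 0.3750, 0.2500, 0.1250]
t=1: π = [0.3281, 0.2344, 0.1875, 0.2500]
t=2: π = [0.3027, 0.2578, 0.2070, 0.2324]
t=3: π = [0.3081, 0.2532, 0.2007, 0.2380]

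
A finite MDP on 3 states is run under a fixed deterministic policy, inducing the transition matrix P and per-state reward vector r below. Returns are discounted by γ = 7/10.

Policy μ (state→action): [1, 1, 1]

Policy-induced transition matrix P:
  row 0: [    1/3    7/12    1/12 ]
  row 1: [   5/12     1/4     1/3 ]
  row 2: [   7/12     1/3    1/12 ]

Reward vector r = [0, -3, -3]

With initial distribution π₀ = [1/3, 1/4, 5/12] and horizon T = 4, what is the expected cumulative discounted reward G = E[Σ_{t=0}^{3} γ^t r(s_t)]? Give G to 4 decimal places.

t=0: π = [0.3333, 0.2500, 0.4167], E[r] = -2.0000, γ^t·E[r] = -2.000000, running G = -2.000000
t=1: π = [0.4583, 0.3958, 0.1458], E[r] = -1.6250, γ^t·E[r] = -1.137500, running G = -3.137500
t=2: π = [0.4028, 0.4149, 0.1823], E[r] = -1.7917, γ^t·E[r] = -0.877917, running G = -4.015417
t=3: π = [0.4135, 0.3995, 0.1871], E[r] = -1.7595, γ^t·E[r] = -0.603525, running G = -4.618942

G = -4.6189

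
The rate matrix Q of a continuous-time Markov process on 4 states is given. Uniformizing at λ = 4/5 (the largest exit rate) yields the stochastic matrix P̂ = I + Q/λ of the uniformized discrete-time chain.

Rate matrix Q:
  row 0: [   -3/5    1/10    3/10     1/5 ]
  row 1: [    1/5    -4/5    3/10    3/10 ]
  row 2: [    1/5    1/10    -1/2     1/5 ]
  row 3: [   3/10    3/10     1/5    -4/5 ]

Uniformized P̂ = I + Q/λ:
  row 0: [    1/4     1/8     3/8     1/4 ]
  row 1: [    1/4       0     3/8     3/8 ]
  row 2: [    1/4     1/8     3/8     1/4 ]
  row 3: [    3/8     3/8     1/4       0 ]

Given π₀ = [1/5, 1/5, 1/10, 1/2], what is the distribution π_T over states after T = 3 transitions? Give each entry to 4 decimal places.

π = [0.2801, 0.1684, 0.3449, 0.2066]

t=0: π = [0.2000, 0.2000, 0.1000, 0.5000]
t=1: π = [0.3125, 0.2250, 0.3125, 0.1500]
t=2: π = [0.2688, 0.1344, 0.3563, 0.2406]
t=3: π = [0.2801, 0.1684, 0.3449, 0.2066]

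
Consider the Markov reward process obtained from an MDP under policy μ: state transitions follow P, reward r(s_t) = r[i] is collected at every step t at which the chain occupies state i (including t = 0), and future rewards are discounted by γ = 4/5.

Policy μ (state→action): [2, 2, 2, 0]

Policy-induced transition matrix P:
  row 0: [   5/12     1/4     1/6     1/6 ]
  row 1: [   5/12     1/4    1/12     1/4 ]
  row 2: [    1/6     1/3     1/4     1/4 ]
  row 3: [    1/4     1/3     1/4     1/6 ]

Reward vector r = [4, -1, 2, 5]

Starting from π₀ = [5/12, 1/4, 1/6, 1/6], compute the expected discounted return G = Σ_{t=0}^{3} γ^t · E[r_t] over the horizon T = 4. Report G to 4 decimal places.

G = 7.3755

t=0: π = [0.4167, 0.2500, 0.1667, 0.1667], E[r] = 2.5833, γ^t·E[r] = 2.583333, running G = 2.583333
t=1: π = [0.3472, 0.2778, 0.1736, 0.2014], E[r] = 2.4653, γ^t·E[r] = 1.972222, running G = 4.555556
t=2: π = [0.3397, 0.2813, 0.1748, 0.2043], E[r] = 2.4485, γ^t·E[r] = 1.567037, running G = 6.122593
t=3: π = [0.3389, 0.2816, 0.1748, 0.2047], E[r] = 2.4471, γ^t·E[r] = 1.252914, running G = 7.375506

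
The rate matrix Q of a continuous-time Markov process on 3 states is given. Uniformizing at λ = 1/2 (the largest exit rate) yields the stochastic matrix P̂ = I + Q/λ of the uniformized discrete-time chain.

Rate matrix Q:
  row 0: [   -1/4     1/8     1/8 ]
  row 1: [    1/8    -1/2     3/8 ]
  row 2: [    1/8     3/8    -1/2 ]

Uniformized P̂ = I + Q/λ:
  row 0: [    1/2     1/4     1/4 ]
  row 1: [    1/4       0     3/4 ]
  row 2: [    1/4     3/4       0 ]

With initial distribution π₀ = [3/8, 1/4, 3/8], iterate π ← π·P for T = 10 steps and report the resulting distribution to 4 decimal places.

t=0: π = [0.3750, 0.2500, 0.3750]
t=1: π = [0.3438, 0.3750, 0.2813]
t=2: π = [0.3359, 0.2969, 0.3672]
t=3: π = [0.3340, 0.3594, 0.3066]
t=4: π = [0.3335, 0.3135, 0.3530]
t=5: π = [0.3334, 0.3481, 0.3185]
t=6: π = [0.3333, 0.3222, 0.3445]
t=7: π = [0.3333, 0.3417, 0.3250]
t=8: π = [0.3333, 0.3271, 0.3396]
t=9: π = [0.3333, 0.3380, 0.3286]
t=10: π = [0.3333, 0.3298, 0.3369]

π = [0.3333, 0.3298, 0.3369]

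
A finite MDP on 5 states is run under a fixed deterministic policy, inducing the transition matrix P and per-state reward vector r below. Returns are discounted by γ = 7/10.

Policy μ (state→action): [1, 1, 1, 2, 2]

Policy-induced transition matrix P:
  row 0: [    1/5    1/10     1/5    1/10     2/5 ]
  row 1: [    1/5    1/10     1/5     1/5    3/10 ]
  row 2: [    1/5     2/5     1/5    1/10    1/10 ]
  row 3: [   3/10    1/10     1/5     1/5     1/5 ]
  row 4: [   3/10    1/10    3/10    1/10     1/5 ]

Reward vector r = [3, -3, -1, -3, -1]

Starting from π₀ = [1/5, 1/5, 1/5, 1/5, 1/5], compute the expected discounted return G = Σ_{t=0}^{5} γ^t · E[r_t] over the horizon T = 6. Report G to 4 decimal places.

t=0: π = [0.2000, 0.2000, 0.2000, 0.2000, 0.2000], E[r] = -1.0000, γ^t·E[r] = -1.000000, running G = -1.000000
t=1: π = [0.2400, 0.1600, 0.2200, 0.1400, 0.2400], E[r] = -0.6400, γ^t·E[r] = -0.448000, running G = -1.448000
t=2: π = [0.2380, 0.1660, 0.2240, 0.1300, 0.2420], E[r] = -0.6400, γ^t·E[r] = -0.313600, running G = -1.761600
t=3: π = [0.2372, 0.1672, 0.2242, 0.1296, 0.2418], E[r] = -0.6448, γ^t·E[r] = -0.221166, running G = -1.982766
t=4: π = [0.2371, 0.1673, 0.2242, 0.1297, 0.2417], E[r] = -0.6453, γ^t·E[r] = -0.154941, running G = -2.137708
t=5: π = [0.2371, 0.1673, 0.2242, 0.1297, 0.2417], E[r] = -0.6453, γ^t·E[r] = -0.108460, running G = -2.246168

G = -2.2462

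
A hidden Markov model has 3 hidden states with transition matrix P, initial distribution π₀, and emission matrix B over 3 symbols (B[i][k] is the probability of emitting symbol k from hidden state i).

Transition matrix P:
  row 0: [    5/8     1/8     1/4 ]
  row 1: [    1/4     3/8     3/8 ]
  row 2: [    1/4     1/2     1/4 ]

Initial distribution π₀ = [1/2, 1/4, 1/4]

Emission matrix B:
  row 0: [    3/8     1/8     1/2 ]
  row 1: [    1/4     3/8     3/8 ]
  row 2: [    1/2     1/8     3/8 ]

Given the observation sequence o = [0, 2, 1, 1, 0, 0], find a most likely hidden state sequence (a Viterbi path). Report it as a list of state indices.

path = [0, 0, 0, 0, 0, 0]

t=0: δ = [1.875e-01, 6.250e-02, 1.250e-01]  (obs o_0=0)
t=1: δ = [5.859e-02, 2.344e-02, 1.758e-02]  ψ = [0, 2, 0]  (obs o_1=2)
t=2: δ = [4.578e-03, 3.296e-03, 1.831e-03]  ψ = [0, 1, 0]  (obs o_2=1)
t=3: δ = [3.576e-04, 4.635e-04, 1.545e-04]  ψ = [0, 1, 1]  (obs o_3=1)
t=4: δ = [8.382e-05, 4.345e-05, 8.690e-05]  ψ = [0, 1, 1]  (obs o_4=0)
t=5: δ = [1.965e-05, 1.086e-05, 1.086e-05]  ψ = [0, 2, 2]  (obs o_5=0)
backtrack: best end state = 0; path = [0, 0, 0, 0, 0, 0]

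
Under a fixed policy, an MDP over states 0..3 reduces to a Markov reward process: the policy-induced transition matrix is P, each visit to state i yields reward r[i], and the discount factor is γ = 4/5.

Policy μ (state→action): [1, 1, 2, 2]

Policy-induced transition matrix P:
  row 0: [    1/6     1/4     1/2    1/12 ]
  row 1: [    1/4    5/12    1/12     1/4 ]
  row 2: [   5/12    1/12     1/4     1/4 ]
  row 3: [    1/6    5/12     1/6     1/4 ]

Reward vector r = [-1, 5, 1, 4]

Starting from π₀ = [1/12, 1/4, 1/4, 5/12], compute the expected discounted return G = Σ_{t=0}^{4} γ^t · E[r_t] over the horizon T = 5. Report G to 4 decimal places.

t=0: π = [0.0833, 0.2500, 0.2500, 0.4167], E[r] = 3.0833, γ^t·E[r] = 3.083333, running G = 3.083333
t=1: π = [0.2500, 0.3194, 0.1944, 0.2361], E[r] = 2.4861, γ^t·E[r] = 1.988889, running G = 5.072222
t=2: π = [0.2419, 0.3102, 0.2396, 0.2083], E[r] = 2.3819, γ^t·E[r] = 1.524444, running G = 6.596667
t=3: π = [0.2524, 0.2965, 0.2414, 0.2097], E[r] = 2.3102, γ^t·E[r] = 1.182815, running G = 7.779481
t=4: π = [0.2517, 0.2941, 0.2462, 0.2079], E[r] = 2.2968, γ^t·E[r] = 0.940787, running G = 8.720268

G = 8.7203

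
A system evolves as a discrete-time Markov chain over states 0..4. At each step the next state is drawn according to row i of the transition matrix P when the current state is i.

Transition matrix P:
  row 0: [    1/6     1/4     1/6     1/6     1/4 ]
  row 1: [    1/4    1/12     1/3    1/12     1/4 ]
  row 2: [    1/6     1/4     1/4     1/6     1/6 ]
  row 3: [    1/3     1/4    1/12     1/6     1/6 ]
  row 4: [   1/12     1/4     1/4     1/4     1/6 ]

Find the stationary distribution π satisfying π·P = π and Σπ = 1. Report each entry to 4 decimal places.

Balance equations π_j = Σ_i π_i·P[i][j]:
  π_0 = 1/6·π_0 + 1/4·π_1 + 1/6·π_2 + 1/3·π_3 + 1/12·π_4
  π_1 = 1/4·π_0 + 1/12·π_1 + 1/4·π_2 + 1/4·π_3 + 1/4·π_4
  π_2 = 1/6·π_0 + 1/3·π_1 + 1/4·π_2 + 1/12·π_3 + 1/4·π_4
  π_3 = 1/6·π_0 + 1/12·π_1 + 1/6·π_2 + 1/6·π_3 + 1/4·π_4
  normalize: π_0 + π_1 + π_2 + π_3 + π_4 = 1
Solving the linear system gives exactly π = [2377/12166, 3/14, 2725/12166, 1007/6083, 349/1738].

π = [0.1954, 0.2143, 0.2240, 0.1655, 0.2008]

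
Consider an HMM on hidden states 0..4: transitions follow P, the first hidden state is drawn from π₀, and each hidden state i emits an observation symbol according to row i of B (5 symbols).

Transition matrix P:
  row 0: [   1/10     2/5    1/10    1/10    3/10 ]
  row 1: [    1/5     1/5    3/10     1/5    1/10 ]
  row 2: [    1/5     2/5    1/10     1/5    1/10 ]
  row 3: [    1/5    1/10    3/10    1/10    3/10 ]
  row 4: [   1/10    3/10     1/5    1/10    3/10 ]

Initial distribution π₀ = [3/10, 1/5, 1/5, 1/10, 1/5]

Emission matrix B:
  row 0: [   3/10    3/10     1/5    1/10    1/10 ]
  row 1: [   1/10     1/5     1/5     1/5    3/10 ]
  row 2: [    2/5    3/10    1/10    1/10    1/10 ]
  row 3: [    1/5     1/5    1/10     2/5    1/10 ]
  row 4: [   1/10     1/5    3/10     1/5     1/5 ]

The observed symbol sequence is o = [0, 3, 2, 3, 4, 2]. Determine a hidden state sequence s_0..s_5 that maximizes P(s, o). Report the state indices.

path = [2, 3, 4, 4, 4, 4]

t=0: δ = [9.000e-02, 2.000e-02, 8.000e-02, 2.000e-02, 2.000e-02]  (obs o_0=0)
t=1: δ = [1.600e-03, 7.200e-03, 9.000e-04, 6.400e-03, 5.400e-03]  ψ = [2, 0, 0, 2, 0]  (obs o_1=3)
t=2: δ = [2.880e-04, 3.240e-04, 2.160e-04, 1.440e-04, 5.760e-04]  ψ = [1, 4, 1, 1, 3]  (obs o_2=2)
t=3: δ = [6.480e-06, 3.456e-05, 1.152e-05, 2.592e-05, 3.456e-05]  ψ = [1, 4, 4, 1, 4]  (obs o_3=3)
t=4: δ = [6.912e-07, 3.110e-06, 1.037e-06, 6.912e-07, 2.074e-06]  ψ = [1, 4, 1, 1, 4]  (obs o_4=4)
t=5: δ = [1.244e-07, 1.244e-07, 9.331e-08, 6.221e-08, 1.866e-07]  ψ = [1, 1, 1, 1, 4]  (obs o_5=2)
backtrack: best end state = 4; path = [2, 3, 4, 4, 4, 4]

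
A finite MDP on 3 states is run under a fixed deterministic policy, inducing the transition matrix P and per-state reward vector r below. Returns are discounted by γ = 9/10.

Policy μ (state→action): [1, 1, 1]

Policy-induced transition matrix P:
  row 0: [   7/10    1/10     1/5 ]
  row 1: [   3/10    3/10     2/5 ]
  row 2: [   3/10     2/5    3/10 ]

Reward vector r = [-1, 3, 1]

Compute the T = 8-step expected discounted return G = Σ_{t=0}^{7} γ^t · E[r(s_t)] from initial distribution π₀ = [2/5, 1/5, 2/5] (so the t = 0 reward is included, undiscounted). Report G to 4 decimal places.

G = 2.9285

t=0: π = [0.4000, 0.2000, 0.4000], E[r] = 0.6000, γ^t·E[r] = 0.600000, running G = 0.600000
t=1: π = [0.4600, 0.2600, 0.2800], E[r] = 0.6000, γ^t·E[r] = 0.540000, running G = 1.140000
t=2: π = [0.4840, 0.2360, 0.2800], E[r] = 0.5040, γ^t·E[r] = 0.408240, running G = 1.548240
t=3: π = [0.4936, 0.2312, 0.2752], E[r] = 0.4752, γ^t·E[r] = 0.346421, running G = 1.894661
t=4: π = [0.4974, 0.2288, 0.2738], E[r] = 0.4627, γ^t·E[r] = 0.303591, running G = 2.198251
t=5: π = [0.4990, 0.2279, 0.2731], E[r] = 0.4578, γ^t·E[r] = 0.270340, running G = 2.468592
t=6: π = [0.4996, 0.2275, 0.2729], E[r] = 0.4559, γ^t·E[r] = 0.242261, running G = 2.710852
t=7: π = [0.4998, 0.2274, 0.2728], E[r] = 0.4551, γ^t·E[r] = 0.217658, running G = 2.928511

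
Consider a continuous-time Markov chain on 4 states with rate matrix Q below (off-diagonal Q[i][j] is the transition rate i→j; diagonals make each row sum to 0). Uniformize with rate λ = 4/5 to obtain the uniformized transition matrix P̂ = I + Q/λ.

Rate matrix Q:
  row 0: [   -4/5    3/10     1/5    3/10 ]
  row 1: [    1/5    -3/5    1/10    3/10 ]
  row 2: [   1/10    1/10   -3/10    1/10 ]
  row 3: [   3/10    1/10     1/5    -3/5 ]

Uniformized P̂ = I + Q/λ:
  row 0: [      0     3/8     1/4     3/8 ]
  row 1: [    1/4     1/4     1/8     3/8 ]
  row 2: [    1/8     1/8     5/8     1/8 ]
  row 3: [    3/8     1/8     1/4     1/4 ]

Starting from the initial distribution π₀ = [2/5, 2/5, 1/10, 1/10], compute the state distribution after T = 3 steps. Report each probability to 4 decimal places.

π = [0.1898, 0.2059, 0.3396, 0.2646]

t=0: π = [0.4000, 0.4000, 0.1000, 0.1000]
t=1: π = [0.1500, 0.2750, 0.2375, 0.3375]
t=2: π = [0.2250, 0.1969, 0.3047, 0.2734]
t=3: π = [0.1898, 0.2059, 0.3396, 0.2646]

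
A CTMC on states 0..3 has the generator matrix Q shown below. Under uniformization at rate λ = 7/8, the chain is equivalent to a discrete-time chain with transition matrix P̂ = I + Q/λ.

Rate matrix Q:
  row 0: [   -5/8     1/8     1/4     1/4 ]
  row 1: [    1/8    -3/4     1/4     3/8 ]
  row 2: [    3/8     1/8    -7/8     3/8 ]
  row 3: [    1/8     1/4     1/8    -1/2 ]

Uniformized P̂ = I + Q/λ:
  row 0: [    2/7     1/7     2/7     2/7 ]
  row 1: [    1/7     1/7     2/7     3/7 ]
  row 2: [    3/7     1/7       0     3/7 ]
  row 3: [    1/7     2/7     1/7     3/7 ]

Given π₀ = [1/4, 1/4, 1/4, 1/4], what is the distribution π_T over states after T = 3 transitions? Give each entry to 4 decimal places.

π = [0.2267, 0.1990, 0.1786, 0.3958]

t=0: π = [0.2500, 0.2500, 0.2500, 0.2500]
t=1: π = [0.2500, 0.1786, 0.1786, 0.3929]
t=2: π = [0.2296, 0.1990, 0.1786, 0.3929]
t=3: π = [0.2267, 0.1990, 0.1786, 0.3958]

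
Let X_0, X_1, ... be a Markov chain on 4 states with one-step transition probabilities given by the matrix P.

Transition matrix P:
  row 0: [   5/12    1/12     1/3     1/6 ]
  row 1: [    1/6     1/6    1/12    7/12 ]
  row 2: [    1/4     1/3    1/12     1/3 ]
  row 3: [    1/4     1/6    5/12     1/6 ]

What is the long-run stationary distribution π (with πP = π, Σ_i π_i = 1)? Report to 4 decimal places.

Balance equations π_j = Σ_i π_i·P[i][j]:
  π_0 = 5/12·π_0 + 1/6·π_1 + 1/4·π_2 + 1/4·π_3
  π_1 = 1/12·π_0 + 1/6·π_1 + 1/3·π_2 + 1/6·π_3
  π_2 = 1/3·π_0 + 1/12·π_1 + 1/12·π_2 + 5/12·π_3
  normalize: π_0 + π_1 + π_2 + π_3 = 1
Solving the linear system gives exactly π = [279/991, 183/991, 493/1982, 565/1982].

π = [0.2815, 0.1847, 0.2487, 0.2851]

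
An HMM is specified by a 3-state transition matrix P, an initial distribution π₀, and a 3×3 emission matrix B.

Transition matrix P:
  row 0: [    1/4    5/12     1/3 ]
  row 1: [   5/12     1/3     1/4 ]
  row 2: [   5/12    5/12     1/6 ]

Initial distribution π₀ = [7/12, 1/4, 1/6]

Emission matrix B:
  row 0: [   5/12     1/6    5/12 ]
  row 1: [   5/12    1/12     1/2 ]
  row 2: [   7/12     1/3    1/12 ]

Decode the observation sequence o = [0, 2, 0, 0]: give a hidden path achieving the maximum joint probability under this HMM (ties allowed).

path = [0, 1, 0, 2]

t=0: δ = [2.431e-01, 1.042e-01, 9.722e-02]  (obs o_0=0)
t=1: δ = [2.532e-02, 5.064e-02, 6.752e-03]  ψ = [0, 0, 0]  (obs o_1=2)
t=2: δ = [8.791e-03, 7.033e-03, 7.385e-03]  ψ = [1, 1, 1]  (obs o_2=0)
t=3: δ = [1.282e-03, 1.526e-03, 1.709e-03]  ψ = [2, 0, 0]  (obs o_3=0)
backtrack: best end state = 2; path = [0, 1, 0, 2]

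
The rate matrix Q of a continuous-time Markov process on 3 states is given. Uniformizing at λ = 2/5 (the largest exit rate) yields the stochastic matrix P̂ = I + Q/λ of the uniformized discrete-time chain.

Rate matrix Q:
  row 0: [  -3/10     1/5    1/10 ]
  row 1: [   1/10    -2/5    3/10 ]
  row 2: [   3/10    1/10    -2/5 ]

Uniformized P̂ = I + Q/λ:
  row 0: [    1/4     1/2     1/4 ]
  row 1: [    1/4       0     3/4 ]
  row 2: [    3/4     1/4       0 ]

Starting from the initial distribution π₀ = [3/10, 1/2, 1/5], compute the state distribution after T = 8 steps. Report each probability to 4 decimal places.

π = [0.4053, 0.2820, 0.3127]

t=0: π = [0.3000, 0.5000, 0.2000]
t=1: π = [0.3500, 0.2000, 0.4500]
t=2: π = [0.4750, 0.2875, 0.2375]
t=3: π = [0.3688, 0.2969, 0.3344]
t=4: π = [0.4172, 0.2680, 0.3148]
t=5: π = [0.4074, 0.2873, 0.3053]
t=6: π = [0.4026, 0.2800, 0.3173]
t=7: π = [0.4087, 0.2807, 0.3107]
t=8: π = [0.4053, 0.2820, 0.3127]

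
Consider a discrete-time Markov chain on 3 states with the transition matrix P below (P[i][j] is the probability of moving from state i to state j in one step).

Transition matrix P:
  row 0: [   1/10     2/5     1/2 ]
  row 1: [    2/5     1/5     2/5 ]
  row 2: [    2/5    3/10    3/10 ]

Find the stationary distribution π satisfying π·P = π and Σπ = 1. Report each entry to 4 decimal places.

π = [0.3077, 0.3007, 0.3916]

Balance equations π_j = Σ_i π_i·P[i][j]:
  π_0 = 1/10·π_0 + 2/5·π_1 + 2/5·π_2
  π_1 = 2/5·π_0 + 1/5·π_1 + 3/10·π_2
  normalize: π_0 + π_1 + π_2 = 1
Solving the linear system gives exactly π = [4/13, 43/143, 56/143].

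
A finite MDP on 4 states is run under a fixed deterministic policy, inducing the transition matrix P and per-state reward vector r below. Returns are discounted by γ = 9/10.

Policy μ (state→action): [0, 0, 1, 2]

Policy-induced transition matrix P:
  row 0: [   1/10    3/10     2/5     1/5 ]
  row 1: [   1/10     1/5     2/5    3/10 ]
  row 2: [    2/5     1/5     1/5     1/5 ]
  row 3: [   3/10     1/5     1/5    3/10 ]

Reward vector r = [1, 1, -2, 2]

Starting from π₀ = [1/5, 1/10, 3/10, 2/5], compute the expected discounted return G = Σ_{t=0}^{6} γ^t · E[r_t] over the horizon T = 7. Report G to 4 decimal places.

G = 2.1405

t=0: π = [0.2000, 0.1000, 0.3000, 0.4000], E[r] = 0.5000, γ^t·E[r] = 0.500000, running G = 0.500000
t=1: π = [0.2700, 0.2200, 0.2600, 0.2500], E[r] = 0.4700, γ^t·E[r] = 0.423000, running G = 0.923000
t=2: π = [0.2280, 0.2270, 0.2980, 0.2470], E[r] = 0.3530, γ^t·E[r] = 0.285930, running G = 1.208930
t=3: π = [0.2388, 0.2228, 0.2910, 0.2474], E[r] = 0.3744, γ^t·E[r] = 0.272938, running G = 1.481868
t=4: π = [0.2368, 0.2239, 0.2923, 0.2470], E[r] = 0.3701, γ^t·E[r] = 0.242796, running G = 1.724664
t=5: π = [0.2371, 0.2237, 0.2921, 0.2471], E[r] = 0.3707, γ^t·E[r] = 0.218891, running G = 1.943555
t=6: π = [0.2371, 0.2237, 0.2922, 0.2471], E[r] = 0.3706, γ^t·E[r] = 0.196957, running G = 2.140512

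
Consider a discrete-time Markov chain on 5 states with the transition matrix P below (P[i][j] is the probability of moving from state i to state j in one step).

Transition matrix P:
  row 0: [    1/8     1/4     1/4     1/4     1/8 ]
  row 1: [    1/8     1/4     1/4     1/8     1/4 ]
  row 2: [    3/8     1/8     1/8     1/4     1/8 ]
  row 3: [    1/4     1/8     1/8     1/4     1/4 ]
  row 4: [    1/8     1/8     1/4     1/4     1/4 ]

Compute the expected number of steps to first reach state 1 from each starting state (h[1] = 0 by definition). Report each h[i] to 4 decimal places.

First-step conditioning: h[1] = 0; for i ≠ 1, h[i] = 1 + Σ_k P[i][k]·h[k].
  h[0] = 1 + 1/8·h[0] + 1/4·h[2] + 1/4·h[3] + 1/8·h[4]
  h[2] = 1 + 3/8·h[0] + 1/8·h[2] + 1/4·h[3] + 1/8·h[4]
  h[3] = 1 + 1/4·h[0] + 1/8·h[2] + 1/4·h[3] + 1/4·h[4]
  h[4] = 1 + 1/8·h[0] + 1/4·h[2] + 1/4·h[3] + 1/4·h[4]
Solving the 4×4 linear system over states ≠ 1 gives exactly h = [2016/347, 0, 2240/347, 2276/347, 2304/347] (h[1] = 0 is the target).

h = [5.8098, 0.0000, 6.4553, 6.5591, 6.6398]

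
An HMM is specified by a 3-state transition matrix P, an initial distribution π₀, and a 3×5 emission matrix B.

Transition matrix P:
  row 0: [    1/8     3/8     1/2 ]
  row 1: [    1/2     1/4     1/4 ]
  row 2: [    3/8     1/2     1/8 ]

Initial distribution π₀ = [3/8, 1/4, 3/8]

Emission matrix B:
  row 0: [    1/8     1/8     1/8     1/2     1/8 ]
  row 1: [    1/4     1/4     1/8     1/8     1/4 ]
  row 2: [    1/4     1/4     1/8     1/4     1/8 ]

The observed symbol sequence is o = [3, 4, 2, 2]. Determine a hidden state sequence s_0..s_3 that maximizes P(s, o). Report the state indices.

path = [0, 1, 0, 2]

t=0: δ = [1.875e-01, 3.125e-02, 9.375e-02]  (obs o_0=3)
t=1: δ = [4.395e-03, 1.758e-02, 1.172e-02]  ψ = [2, 0, 0]  (obs o_1=4)
t=2: δ = [1.099e-03, 7.324e-04, 5.493e-04]  ψ = [1, 2, 1]  (obs o_2=2)
t=3: δ = [4.578e-05, 5.150e-05, 6.866e-05]  ψ = [1, 0, 0]  (obs o_3=2)
backtrack: best end state = 2; path = [0, 1, 0, 2]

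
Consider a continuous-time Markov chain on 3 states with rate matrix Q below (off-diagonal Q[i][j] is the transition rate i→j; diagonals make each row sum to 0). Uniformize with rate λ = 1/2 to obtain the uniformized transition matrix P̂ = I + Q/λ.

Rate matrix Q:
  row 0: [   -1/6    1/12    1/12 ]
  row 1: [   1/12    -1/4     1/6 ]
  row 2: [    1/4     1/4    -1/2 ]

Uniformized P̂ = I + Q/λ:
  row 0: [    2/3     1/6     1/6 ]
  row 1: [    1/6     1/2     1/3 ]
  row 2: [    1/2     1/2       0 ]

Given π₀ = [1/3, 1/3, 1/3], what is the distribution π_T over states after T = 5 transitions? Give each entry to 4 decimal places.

t=0: π = [0.3333, 0.3333, 0.3333]
t=1: π = [0.4444, 0.3889, 0.1667]
t=2: π = [0.4444, 0.3519, 0.2037]
t=3: π = [0.4568, 0.3519, 0.1914]
t=4: π = [0.4588, 0.3477, 0.1934]
t=5: π = [0.4606, 0.3471, 0.1924]

π = [0.4606, 0.3471, 0.1924]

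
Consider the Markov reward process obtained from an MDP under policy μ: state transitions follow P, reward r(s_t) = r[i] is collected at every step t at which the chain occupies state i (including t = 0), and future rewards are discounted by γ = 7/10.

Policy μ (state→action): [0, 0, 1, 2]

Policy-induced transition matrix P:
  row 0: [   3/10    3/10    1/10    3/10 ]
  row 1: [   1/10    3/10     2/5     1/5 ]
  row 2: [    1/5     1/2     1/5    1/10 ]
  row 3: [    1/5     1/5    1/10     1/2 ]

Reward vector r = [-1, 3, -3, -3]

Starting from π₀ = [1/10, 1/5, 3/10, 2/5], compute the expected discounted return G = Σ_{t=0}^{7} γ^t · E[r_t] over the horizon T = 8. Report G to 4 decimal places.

G = -3.1734

t=0: π = [0.1000, 0.2000, 0.3000, 0.4000], E[r] = -1.6000, γ^t·E[r] = -1.600000, running G = -1.600000
t=1: π = [0.1900, 0.3200, 0.1900, 0.3000], E[r] = -0.7000, γ^t·E[r] = -0.490000, running G = -2.090000
t=2: π = [0.1870, 0.3080, 0.2150, 0.2900], E[r] = -0.7780, γ^t·E[r] = -0.381220, running G = -2.471220
t=3: π = [0.1879, 0.3140, 0.2139, 0.2842], E[r] = -0.7402, γ^t·E[r] = -0.253889, running G = -2.725109
t=4: π = [0.1874, 0.3144, 0.2156, 0.2827], E[r] = -0.7391, γ^t·E[r] = -0.177448, running G = -2.902557
t=5: π = [0.1873, 0.3149, 0.2159, 0.2820], E[r] = -0.7363, γ^t·E[r] = -0.123747, running G = -3.026304
t=6: π = [0.1872, 0.3150, 0.2160, 0.2817], E[r] = -0.7357, γ^t·E[r] = -0.086549, running G = -3.112853
t=7: π = [0.1872, 0.3150, 0.2161, 0.2816], E[r] = -0.7353, γ^t·E[r] = -0.060558, running G = -3.173411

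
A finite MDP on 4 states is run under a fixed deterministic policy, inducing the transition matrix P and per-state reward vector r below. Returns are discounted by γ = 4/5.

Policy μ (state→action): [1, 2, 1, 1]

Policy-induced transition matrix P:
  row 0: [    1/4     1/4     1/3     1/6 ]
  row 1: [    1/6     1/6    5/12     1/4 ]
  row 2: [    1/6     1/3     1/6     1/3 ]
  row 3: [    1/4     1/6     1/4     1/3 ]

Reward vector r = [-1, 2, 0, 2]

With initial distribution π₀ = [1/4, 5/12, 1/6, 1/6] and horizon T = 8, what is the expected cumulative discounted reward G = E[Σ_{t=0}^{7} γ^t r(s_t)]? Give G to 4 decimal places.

t=0: π = [0.2500, 0.4167, 0.1667, 0.1667], E[r] = 0.9167, γ^t·E[r] = 0.916667, running G = 0.916667
t=1: π = [0.2014, 0.2153, 0.3264, 0.2569], E[r] = 0.7431, γ^t·E[r] = 0.594444, running G = 1.511111
t=2: π = [0.2049, 0.2378, 0.2755, 0.2818], E[r] = 0.8345, γ^t·E[r] = 0.534074, running G = 2.045185
t=3: π = [0.2072, 0.2296, 0.2838, 0.2794], E[r] = 0.8108, γ^t·E[r] = 0.415136, running G = 2.460321
t=4: π = [0.2072, 0.2312, 0.2819, 0.2797], E[r] = 0.8146, γ^t·E[r] = 0.333643, running G = 2.793964
t=5: π = [0.2072, 0.2309, 0.2823, 0.2795], E[r] = 0.8137, γ^t·E[r] = 0.266618, running G = 3.060581
t=6: π = [0.2072, 0.2310, 0.2822, 0.2796], E[r] = 0.8138, γ^t·E[r] = 0.213345, running G = 3.273927
t=7: π = [0.2072, 0.2310, 0.2822, 0.2795], E[r] = 0.8138, γ^t·E[r] = 0.170668, running G = 3.444595

G = 3.4446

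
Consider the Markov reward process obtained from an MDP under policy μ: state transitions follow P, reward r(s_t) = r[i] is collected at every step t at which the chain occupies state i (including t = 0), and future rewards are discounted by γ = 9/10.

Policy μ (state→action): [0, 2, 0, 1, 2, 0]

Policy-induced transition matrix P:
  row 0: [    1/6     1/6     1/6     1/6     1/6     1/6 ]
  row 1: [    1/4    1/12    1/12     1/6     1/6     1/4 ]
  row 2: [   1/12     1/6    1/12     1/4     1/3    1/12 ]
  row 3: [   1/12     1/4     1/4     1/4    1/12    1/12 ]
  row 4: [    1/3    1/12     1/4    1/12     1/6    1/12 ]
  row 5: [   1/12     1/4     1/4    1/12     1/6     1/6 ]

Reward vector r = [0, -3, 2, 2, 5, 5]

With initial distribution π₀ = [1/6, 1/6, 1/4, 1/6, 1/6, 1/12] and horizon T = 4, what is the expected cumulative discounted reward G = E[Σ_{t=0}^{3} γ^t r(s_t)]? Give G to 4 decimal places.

G = 6.0018

t=0: π = [0.1667, 0.1667, 0.2500, 0.1667, 0.1667, 0.0833], E[r] = 1.5833, γ^t·E[r] = 1.583333, running G = 1.583333
t=1: π = [0.1667, 0.1597, 0.1667, 0.1806, 0.1944, 0.1319], E[r] = 1.8472, γ^t·E[r] = 1.662500, running G = 3.245833
t=2: π = [0.1725, 0.1632, 0.1817, 0.1684, 0.1794, 0.1348], E[r] = 1.7818, γ^t·E[r] = 1.443281, running G = 4.689115
t=3: π = [0.1698, 0.1634, 0.1781, 0.1697, 0.1829, 0.1361], E[r] = 1.8007, γ^t·E[r] = 1.312734, running G = 6.001849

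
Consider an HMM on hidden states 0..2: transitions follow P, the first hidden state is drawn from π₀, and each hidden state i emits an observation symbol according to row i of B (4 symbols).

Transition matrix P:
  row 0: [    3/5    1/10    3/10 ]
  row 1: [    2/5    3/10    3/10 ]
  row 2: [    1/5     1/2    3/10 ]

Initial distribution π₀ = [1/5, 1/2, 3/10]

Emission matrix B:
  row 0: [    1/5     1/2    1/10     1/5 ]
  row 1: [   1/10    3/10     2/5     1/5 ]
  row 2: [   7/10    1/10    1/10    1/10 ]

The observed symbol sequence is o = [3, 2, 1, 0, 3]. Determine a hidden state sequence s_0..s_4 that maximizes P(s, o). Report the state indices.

path = [1, 1, 0, 2, 1]

t=0: δ = [4.000e-02, 1.000e-01, 3.000e-02]  (obs o_0=3)
t=1: δ = [4.000e-03, 1.200e-02, 3.000e-03]  ψ = [1, 1, 1]  (obs o_1=2)
t=2: δ = [2.400e-03, 1.080e-03, 3.600e-04]  ψ = [1, 1, 1]  (obs o_2=1)
t=3: δ = [2.880e-04, 3.240e-05, 5.040e-04]  ψ = [0, 1, 0]  (obs o_3=0)
t=4: δ = [3.456e-05, 5.040e-05, 1.512e-05]  ψ = [0, 2, 2]  (obs o_4=3)
backtrack: best end state = 1; path = [1, 1, 0, 2, 1]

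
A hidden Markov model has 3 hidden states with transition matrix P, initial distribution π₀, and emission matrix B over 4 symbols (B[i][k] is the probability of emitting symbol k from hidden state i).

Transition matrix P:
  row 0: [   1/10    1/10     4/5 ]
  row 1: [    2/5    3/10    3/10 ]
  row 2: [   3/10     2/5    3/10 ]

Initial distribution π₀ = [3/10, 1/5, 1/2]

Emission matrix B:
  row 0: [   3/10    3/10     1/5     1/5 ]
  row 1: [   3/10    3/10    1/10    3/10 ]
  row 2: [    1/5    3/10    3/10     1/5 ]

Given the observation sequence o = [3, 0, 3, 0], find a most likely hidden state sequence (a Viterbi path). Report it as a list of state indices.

t=0: δ = [6.000e-02, 6.000e-02, 1.000e-01]  (obs o_0=3)
t=1: δ = [9.000e-03, 1.200e-02, 9.600e-03]  ψ = [2, 2, 0]  (obs o_1=0)
t=2: δ = [9.600e-04, 1.152e-03, 1.440e-03]  ψ = [1, 2, 0]  (obs o_2=3)
t=3: δ = [1.382e-04, 1.728e-04, 1.536e-04]  ψ = [1, 2, 0]  (obs o_3=0)
backtrack: best end state = 1; path = [2, 0, 2, 1]

path = [2, 0, 2, 1]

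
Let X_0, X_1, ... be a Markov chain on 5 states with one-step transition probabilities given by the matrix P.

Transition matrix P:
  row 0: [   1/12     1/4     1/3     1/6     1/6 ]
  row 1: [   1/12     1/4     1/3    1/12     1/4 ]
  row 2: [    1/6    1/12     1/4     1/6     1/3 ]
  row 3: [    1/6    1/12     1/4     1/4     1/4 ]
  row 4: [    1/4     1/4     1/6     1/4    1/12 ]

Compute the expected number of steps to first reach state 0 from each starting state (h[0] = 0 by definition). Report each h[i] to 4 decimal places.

First-step conditioning: h[0] = 0; for i ≠ 0, h[i] = 1 + Σ_k P[i][k]·h[k].
  h[1] = 1 + 1/4·h[1] + 1/3·h[2] + 1/12·h[3] + 1/4·h[4]
  h[2] = 1 + 1/12·h[1] + 1/4·h[2] + 1/6·h[3] + 1/3·h[4]
  h[3] = 1 + 1/12·h[1] + 1/4·h[2] + 1/4·h[3] + 1/4·h[4]
  h[4] = 1 + 1/4·h[1] + 1/6·h[2] + 1/4·h[3] + 1/12·h[4]
Solving the 4×4 linear system over states ≠ 0 gives exactly h = [0, 348/55, 63/11, 633/110, 597/110] (h[0] = 0 is the target).

h = [0.0000, 6.3273, 5.7273, 5.7545, 5.4273]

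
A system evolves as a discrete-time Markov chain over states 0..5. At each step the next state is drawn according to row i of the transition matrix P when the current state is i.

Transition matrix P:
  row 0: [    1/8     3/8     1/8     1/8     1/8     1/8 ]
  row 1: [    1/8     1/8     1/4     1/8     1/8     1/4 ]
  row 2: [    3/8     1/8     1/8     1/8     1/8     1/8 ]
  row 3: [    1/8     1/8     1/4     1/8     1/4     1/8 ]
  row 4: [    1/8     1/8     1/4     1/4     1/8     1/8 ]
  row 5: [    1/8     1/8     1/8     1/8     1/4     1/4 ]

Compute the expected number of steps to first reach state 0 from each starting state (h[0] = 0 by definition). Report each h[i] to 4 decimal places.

First-step conditioning: h[0] = 0; for i ≠ 0, h[i] = 1 + Σ_k P[i][k]·h[k].
  h[1] = 1 + 1/8·h[1] + 1/4·h[2] + 1/8·h[3] + 1/8·h[4] + 1/4·h[5]
  h[2] = 1 + 1/8·h[1] + 1/8·h[2] + 1/8·h[3] + 1/8·h[4] + 1/8·h[5]
  h[3] = 1 + 1/8·h[1] + 1/4·h[2] + 1/8·h[3] + 1/4·h[4] + 1/8·h[5]
  h[4] = 1 + 1/8·h[1] + 1/4·h[2] + 1/4·h[3] + 1/8·h[4] + 1/8·h[5]
  h[5] = 1 + 1/8·h[1] + 1/8·h[2] + 1/8·h[3] + 1/4·h[4] + 1/4·h[5]
Solving the 5×5 linear system over states ≠ 0 gives exactly h = [0, 2024/355, 1568/355, 2016/355, 2016/355, 416/71] (h[0] = 0 is the target).

h = [0.0000, 5.7014, 4.4169, 5.6789, 5.6789, 5.8592]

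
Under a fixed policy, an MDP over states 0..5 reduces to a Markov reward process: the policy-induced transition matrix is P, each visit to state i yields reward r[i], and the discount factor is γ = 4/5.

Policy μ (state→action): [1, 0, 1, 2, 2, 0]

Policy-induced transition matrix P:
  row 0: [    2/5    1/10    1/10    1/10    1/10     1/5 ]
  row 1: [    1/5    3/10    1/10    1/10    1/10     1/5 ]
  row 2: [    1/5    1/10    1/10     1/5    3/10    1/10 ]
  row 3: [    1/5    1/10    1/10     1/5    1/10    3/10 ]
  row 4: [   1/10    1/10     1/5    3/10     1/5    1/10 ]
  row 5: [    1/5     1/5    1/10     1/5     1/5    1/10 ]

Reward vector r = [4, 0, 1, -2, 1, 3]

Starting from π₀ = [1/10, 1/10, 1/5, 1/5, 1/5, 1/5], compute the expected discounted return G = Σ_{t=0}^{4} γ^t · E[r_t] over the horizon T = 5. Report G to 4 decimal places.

G = 4.0334

t=0: π = [0.1000, 0.1000, 0.2000, 0.2000, 0.2000, 0.2000], E[r] = 1.0000, γ^t·E[r] = 1.000000, running G = 1.000000
t=1: π = [0.2000, 0.1400, 0.1200, 0.2000, 0.1800, 0.1600], E[r] = 1.1800, γ^t·E[r] = 0.944000, running G = 1.944000
t=2: π = [0.2220, 0.1440, 0.1180, 0.1840, 0.1580, 0.1740], E[r] = 1.3180, γ^t·E[r] = 0.843520, running G = 2.787520
t=3: π = [0.2286, 0.1462, 0.1158, 0.1792, 0.1568, 0.1734], E[r] = 1.3488, γ^t·E[r] = 0.690586, running G = 3.478106
t=4: π = [0.2300, 0.1466, 0.1157, 0.1782, 0.1562, 0.1733], E[r] = 1.3556, γ^t·E[r] = 0.555246, running G = 4.033351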